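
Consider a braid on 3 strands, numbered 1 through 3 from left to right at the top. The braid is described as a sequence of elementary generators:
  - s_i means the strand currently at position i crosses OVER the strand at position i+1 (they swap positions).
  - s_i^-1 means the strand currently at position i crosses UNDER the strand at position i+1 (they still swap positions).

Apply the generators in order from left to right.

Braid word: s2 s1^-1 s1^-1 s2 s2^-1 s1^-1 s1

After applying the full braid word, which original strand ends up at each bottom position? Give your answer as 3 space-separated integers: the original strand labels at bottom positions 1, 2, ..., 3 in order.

Answer: 1 3 2

Derivation:
Gen 1 (s2): strand 2 crosses over strand 3. Perm now: [1 3 2]
Gen 2 (s1^-1): strand 1 crosses under strand 3. Perm now: [3 1 2]
Gen 3 (s1^-1): strand 3 crosses under strand 1. Perm now: [1 3 2]
Gen 4 (s2): strand 3 crosses over strand 2. Perm now: [1 2 3]
Gen 5 (s2^-1): strand 2 crosses under strand 3. Perm now: [1 3 2]
Gen 6 (s1^-1): strand 1 crosses under strand 3. Perm now: [3 1 2]
Gen 7 (s1): strand 3 crosses over strand 1. Perm now: [1 3 2]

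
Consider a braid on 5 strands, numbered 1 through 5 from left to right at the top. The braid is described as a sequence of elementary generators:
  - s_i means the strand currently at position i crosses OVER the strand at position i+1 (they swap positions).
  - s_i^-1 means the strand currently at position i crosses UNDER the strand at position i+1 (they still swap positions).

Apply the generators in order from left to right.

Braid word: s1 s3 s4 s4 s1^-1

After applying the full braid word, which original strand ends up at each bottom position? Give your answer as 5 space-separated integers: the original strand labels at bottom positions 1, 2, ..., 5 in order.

Answer: 1 2 4 3 5

Derivation:
Gen 1 (s1): strand 1 crosses over strand 2. Perm now: [2 1 3 4 5]
Gen 2 (s3): strand 3 crosses over strand 4. Perm now: [2 1 4 3 5]
Gen 3 (s4): strand 3 crosses over strand 5. Perm now: [2 1 4 5 3]
Gen 4 (s4): strand 5 crosses over strand 3. Perm now: [2 1 4 3 5]
Gen 5 (s1^-1): strand 2 crosses under strand 1. Perm now: [1 2 4 3 5]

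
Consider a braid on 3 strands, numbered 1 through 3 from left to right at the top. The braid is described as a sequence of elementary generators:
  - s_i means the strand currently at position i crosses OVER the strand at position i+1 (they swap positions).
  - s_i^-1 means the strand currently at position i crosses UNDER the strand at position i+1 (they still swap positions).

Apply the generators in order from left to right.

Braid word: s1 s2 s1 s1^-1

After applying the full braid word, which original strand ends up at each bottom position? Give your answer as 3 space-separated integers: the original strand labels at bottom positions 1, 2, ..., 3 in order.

Answer: 2 3 1

Derivation:
Gen 1 (s1): strand 1 crosses over strand 2. Perm now: [2 1 3]
Gen 2 (s2): strand 1 crosses over strand 3. Perm now: [2 3 1]
Gen 3 (s1): strand 2 crosses over strand 3. Perm now: [3 2 1]
Gen 4 (s1^-1): strand 3 crosses under strand 2. Perm now: [2 3 1]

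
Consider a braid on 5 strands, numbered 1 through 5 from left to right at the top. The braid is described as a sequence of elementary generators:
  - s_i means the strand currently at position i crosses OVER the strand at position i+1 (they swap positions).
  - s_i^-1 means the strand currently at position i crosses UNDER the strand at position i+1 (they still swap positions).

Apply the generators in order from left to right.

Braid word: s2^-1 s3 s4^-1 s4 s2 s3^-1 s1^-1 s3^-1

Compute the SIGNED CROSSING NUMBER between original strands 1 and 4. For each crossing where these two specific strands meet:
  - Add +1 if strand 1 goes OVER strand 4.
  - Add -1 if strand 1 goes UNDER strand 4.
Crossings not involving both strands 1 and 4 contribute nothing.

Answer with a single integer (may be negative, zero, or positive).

Gen 1: crossing 2x3. Both 1&4? no. Sum: 0
Gen 2: crossing 2x4. Both 1&4? no. Sum: 0
Gen 3: crossing 2x5. Both 1&4? no. Sum: 0
Gen 4: crossing 5x2. Both 1&4? no. Sum: 0
Gen 5: crossing 3x4. Both 1&4? no. Sum: 0
Gen 6: crossing 3x2. Both 1&4? no. Sum: 0
Gen 7: 1 under 4. Both 1&4? yes. Contrib: -1. Sum: -1
Gen 8: crossing 2x3. Both 1&4? no. Sum: -1

Answer: -1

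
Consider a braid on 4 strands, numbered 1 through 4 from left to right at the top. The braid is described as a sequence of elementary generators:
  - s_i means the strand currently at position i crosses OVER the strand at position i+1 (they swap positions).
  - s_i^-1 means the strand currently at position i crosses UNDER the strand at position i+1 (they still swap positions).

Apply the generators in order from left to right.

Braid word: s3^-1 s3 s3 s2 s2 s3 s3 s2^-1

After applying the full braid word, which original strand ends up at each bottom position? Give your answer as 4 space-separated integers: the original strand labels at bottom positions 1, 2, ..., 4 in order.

Gen 1 (s3^-1): strand 3 crosses under strand 4. Perm now: [1 2 4 3]
Gen 2 (s3): strand 4 crosses over strand 3. Perm now: [1 2 3 4]
Gen 3 (s3): strand 3 crosses over strand 4. Perm now: [1 2 4 3]
Gen 4 (s2): strand 2 crosses over strand 4. Perm now: [1 4 2 3]
Gen 5 (s2): strand 4 crosses over strand 2. Perm now: [1 2 4 3]
Gen 6 (s3): strand 4 crosses over strand 3. Perm now: [1 2 3 4]
Gen 7 (s3): strand 3 crosses over strand 4. Perm now: [1 2 4 3]
Gen 8 (s2^-1): strand 2 crosses under strand 4. Perm now: [1 4 2 3]

Answer: 1 4 2 3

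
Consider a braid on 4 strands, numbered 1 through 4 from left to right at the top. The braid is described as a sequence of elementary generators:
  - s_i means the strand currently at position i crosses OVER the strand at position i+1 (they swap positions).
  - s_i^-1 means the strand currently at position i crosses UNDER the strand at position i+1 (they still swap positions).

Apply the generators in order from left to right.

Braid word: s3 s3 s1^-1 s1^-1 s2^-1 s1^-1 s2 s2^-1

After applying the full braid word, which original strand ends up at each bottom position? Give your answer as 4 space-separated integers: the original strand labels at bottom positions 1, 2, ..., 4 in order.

Answer: 3 1 2 4

Derivation:
Gen 1 (s3): strand 3 crosses over strand 4. Perm now: [1 2 4 3]
Gen 2 (s3): strand 4 crosses over strand 3. Perm now: [1 2 3 4]
Gen 3 (s1^-1): strand 1 crosses under strand 2. Perm now: [2 1 3 4]
Gen 4 (s1^-1): strand 2 crosses under strand 1. Perm now: [1 2 3 4]
Gen 5 (s2^-1): strand 2 crosses under strand 3. Perm now: [1 3 2 4]
Gen 6 (s1^-1): strand 1 crosses under strand 3. Perm now: [3 1 2 4]
Gen 7 (s2): strand 1 crosses over strand 2. Perm now: [3 2 1 4]
Gen 8 (s2^-1): strand 2 crosses under strand 1. Perm now: [3 1 2 4]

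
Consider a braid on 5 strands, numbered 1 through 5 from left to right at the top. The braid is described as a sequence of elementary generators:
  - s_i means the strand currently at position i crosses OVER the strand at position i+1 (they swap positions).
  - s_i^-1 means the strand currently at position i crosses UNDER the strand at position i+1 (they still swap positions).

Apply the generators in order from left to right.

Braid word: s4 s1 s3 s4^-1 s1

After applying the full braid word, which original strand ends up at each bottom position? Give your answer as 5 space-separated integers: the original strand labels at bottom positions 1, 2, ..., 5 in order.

Gen 1 (s4): strand 4 crosses over strand 5. Perm now: [1 2 3 5 4]
Gen 2 (s1): strand 1 crosses over strand 2. Perm now: [2 1 3 5 4]
Gen 3 (s3): strand 3 crosses over strand 5. Perm now: [2 1 5 3 4]
Gen 4 (s4^-1): strand 3 crosses under strand 4. Perm now: [2 1 5 4 3]
Gen 5 (s1): strand 2 crosses over strand 1. Perm now: [1 2 5 4 3]

Answer: 1 2 5 4 3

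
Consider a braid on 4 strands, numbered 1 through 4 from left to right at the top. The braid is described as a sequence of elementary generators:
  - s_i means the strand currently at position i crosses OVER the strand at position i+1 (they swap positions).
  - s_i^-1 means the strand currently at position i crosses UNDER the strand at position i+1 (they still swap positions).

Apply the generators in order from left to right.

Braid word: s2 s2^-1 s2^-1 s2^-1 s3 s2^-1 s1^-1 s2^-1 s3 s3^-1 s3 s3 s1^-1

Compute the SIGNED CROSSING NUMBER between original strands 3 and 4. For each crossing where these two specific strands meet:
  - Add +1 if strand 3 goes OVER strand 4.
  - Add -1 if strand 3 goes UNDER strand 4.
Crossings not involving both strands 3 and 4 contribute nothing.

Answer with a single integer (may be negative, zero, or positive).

Answer: 1

Derivation:
Gen 1: crossing 2x3. Both 3&4? no. Sum: 0
Gen 2: crossing 3x2. Both 3&4? no. Sum: 0
Gen 3: crossing 2x3. Both 3&4? no. Sum: 0
Gen 4: crossing 3x2. Both 3&4? no. Sum: 0
Gen 5: 3 over 4. Both 3&4? yes. Contrib: +1. Sum: 1
Gen 6: crossing 2x4. Both 3&4? no. Sum: 1
Gen 7: crossing 1x4. Both 3&4? no. Sum: 1
Gen 8: crossing 1x2. Both 3&4? no. Sum: 1
Gen 9: crossing 1x3. Both 3&4? no. Sum: 1
Gen 10: crossing 3x1. Both 3&4? no. Sum: 1
Gen 11: crossing 1x3. Both 3&4? no. Sum: 1
Gen 12: crossing 3x1. Both 3&4? no. Sum: 1
Gen 13: crossing 4x2. Both 3&4? no. Sum: 1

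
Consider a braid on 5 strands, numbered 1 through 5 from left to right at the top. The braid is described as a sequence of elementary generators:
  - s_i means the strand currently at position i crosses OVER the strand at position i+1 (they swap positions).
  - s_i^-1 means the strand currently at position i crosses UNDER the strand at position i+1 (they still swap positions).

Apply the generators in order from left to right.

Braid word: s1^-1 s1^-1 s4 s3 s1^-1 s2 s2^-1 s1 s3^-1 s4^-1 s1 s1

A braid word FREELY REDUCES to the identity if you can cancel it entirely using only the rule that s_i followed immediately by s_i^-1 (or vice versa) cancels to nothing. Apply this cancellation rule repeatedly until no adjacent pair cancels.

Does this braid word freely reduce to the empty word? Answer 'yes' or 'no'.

Answer: yes

Derivation:
Gen 1 (s1^-1): push. Stack: [s1^-1]
Gen 2 (s1^-1): push. Stack: [s1^-1 s1^-1]
Gen 3 (s4): push. Stack: [s1^-1 s1^-1 s4]
Gen 4 (s3): push. Stack: [s1^-1 s1^-1 s4 s3]
Gen 5 (s1^-1): push. Stack: [s1^-1 s1^-1 s4 s3 s1^-1]
Gen 6 (s2): push. Stack: [s1^-1 s1^-1 s4 s3 s1^-1 s2]
Gen 7 (s2^-1): cancels prior s2. Stack: [s1^-1 s1^-1 s4 s3 s1^-1]
Gen 8 (s1): cancels prior s1^-1. Stack: [s1^-1 s1^-1 s4 s3]
Gen 9 (s3^-1): cancels prior s3. Stack: [s1^-1 s1^-1 s4]
Gen 10 (s4^-1): cancels prior s4. Stack: [s1^-1 s1^-1]
Gen 11 (s1): cancels prior s1^-1. Stack: [s1^-1]
Gen 12 (s1): cancels prior s1^-1. Stack: []
Reduced word: (empty)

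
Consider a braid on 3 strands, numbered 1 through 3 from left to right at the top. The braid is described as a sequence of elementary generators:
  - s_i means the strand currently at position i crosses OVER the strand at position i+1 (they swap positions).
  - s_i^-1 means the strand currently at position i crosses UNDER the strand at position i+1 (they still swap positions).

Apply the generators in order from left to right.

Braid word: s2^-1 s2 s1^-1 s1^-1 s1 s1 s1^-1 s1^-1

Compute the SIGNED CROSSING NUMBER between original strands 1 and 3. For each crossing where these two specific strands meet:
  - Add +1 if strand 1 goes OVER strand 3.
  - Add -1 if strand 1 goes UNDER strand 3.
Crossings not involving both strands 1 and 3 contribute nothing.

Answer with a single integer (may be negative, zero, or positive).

Answer: 0

Derivation:
Gen 1: crossing 2x3. Both 1&3? no. Sum: 0
Gen 2: crossing 3x2. Both 1&3? no. Sum: 0
Gen 3: crossing 1x2. Both 1&3? no. Sum: 0
Gen 4: crossing 2x1. Both 1&3? no. Sum: 0
Gen 5: crossing 1x2. Both 1&3? no. Sum: 0
Gen 6: crossing 2x1. Both 1&3? no. Sum: 0
Gen 7: crossing 1x2. Both 1&3? no. Sum: 0
Gen 8: crossing 2x1. Both 1&3? no. Sum: 0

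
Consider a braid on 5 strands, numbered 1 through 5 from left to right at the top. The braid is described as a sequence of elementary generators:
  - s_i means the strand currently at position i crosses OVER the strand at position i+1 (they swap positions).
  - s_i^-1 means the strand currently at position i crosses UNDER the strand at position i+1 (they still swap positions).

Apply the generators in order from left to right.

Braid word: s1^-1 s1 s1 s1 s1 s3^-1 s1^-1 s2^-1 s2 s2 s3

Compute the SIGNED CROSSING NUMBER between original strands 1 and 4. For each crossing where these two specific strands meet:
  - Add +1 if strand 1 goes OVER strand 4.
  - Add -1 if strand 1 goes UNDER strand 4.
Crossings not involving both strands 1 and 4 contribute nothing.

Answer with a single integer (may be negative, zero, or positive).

Gen 1: crossing 1x2. Both 1&4? no. Sum: 0
Gen 2: crossing 2x1. Both 1&4? no. Sum: 0
Gen 3: crossing 1x2. Both 1&4? no. Sum: 0
Gen 4: crossing 2x1. Both 1&4? no. Sum: 0
Gen 5: crossing 1x2. Both 1&4? no. Sum: 0
Gen 6: crossing 3x4. Both 1&4? no. Sum: 0
Gen 7: crossing 2x1. Both 1&4? no. Sum: 0
Gen 8: crossing 2x4. Both 1&4? no. Sum: 0
Gen 9: crossing 4x2. Both 1&4? no. Sum: 0
Gen 10: crossing 2x4. Both 1&4? no. Sum: 0
Gen 11: crossing 2x3. Both 1&4? no. Sum: 0

Answer: 0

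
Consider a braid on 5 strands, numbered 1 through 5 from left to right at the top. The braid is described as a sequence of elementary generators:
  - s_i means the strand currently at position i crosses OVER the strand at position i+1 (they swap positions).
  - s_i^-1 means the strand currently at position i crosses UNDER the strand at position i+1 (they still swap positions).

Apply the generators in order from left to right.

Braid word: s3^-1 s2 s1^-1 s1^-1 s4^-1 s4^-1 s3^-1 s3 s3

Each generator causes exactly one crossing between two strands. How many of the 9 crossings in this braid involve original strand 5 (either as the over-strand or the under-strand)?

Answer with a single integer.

Gen 1: crossing 3x4. Involves strand 5? no. Count so far: 0
Gen 2: crossing 2x4. Involves strand 5? no. Count so far: 0
Gen 3: crossing 1x4. Involves strand 5? no. Count so far: 0
Gen 4: crossing 4x1. Involves strand 5? no. Count so far: 0
Gen 5: crossing 3x5. Involves strand 5? yes. Count so far: 1
Gen 6: crossing 5x3. Involves strand 5? yes. Count so far: 2
Gen 7: crossing 2x3. Involves strand 5? no. Count so far: 2
Gen 8: crossing 3x2. Involves strand 5? no. Count so far: 2
Gen 9: crossing 2x3. Involves strand 5? no. Count so far: 2

Answer: 2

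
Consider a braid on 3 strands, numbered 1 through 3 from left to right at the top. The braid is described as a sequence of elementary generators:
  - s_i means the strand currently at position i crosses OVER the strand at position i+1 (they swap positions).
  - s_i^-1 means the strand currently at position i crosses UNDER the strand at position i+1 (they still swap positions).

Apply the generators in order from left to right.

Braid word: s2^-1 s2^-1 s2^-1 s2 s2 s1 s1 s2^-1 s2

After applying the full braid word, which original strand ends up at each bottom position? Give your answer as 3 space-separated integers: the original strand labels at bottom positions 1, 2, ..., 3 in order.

Gen 1 (s2^-1): strand 2 crosses under strand 3. Perm now: [1 3 2]
Gen 2 (s2^-1): strand 3 crosses under strand 2. Perm now: [1 2 3]
Gen 3 (s2^-1): strand 2 crosses under strand 3. Perm now: [1 3 2]
Gen 4 (s2): strand 3 crosses over strand 2. Perm now: [1 2 3]
Gen 5 (s2): strand 2 crosses over strand 3. Perm now: [1 3 2]
Gen 6 (s1): strand 1 crosses over strand 3. Perm now: [3 1 2]
Gen 7 (s1): strand 3 crosses over strand 1. Perm now: [1 3 2]
Gen 8 (s2^-1): strand 3 crosses under strand 2. Perm now: [1 2 3]
Gen 9 (s2): strand 2 crosses over strand 3. Perm now: [1 3 2]

Answer: 1 3 2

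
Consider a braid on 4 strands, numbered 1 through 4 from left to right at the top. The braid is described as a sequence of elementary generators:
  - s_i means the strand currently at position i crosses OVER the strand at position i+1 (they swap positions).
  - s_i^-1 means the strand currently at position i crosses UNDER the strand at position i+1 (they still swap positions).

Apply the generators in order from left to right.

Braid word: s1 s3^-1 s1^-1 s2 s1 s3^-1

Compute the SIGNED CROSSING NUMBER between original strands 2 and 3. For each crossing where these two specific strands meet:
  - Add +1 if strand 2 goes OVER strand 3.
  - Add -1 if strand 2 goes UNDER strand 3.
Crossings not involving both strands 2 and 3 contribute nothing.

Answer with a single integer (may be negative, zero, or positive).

Gen 1: crossing 1x2. Both 2&3? no. Sum: 0
Gen 2: crossing 3x4. Both 2&3? no. Sum: 0
Gen 3: crossing 2x1. Both 2&3? no. Sum: 0
Gen 4: crossing 2x4. Both 2&3? no. Sum: 0
Gen 5: crossing 1x4. Both 2&3? no. Sum: 0
Gen 6: 2 under 3. Both 2&3? yes. Contrib: -1. Sum: -1

Answer: -1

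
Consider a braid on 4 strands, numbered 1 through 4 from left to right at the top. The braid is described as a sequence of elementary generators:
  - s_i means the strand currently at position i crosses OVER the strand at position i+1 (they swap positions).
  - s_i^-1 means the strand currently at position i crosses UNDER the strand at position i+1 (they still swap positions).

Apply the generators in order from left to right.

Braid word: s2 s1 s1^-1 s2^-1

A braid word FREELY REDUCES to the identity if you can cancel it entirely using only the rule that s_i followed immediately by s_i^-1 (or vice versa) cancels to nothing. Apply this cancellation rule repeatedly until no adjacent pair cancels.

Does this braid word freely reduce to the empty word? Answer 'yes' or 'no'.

Gen 1 (s2): push. Stack: [s2]
Gen 2 (s1): push. Stack: [s2 s1]
Gen 3 (s1^-1): cancels prior s1. Stack: [s2]
Gen 4 (s2^-1): cancels prior s2. Stack: []
Reduced word: (empty)

Answer: yes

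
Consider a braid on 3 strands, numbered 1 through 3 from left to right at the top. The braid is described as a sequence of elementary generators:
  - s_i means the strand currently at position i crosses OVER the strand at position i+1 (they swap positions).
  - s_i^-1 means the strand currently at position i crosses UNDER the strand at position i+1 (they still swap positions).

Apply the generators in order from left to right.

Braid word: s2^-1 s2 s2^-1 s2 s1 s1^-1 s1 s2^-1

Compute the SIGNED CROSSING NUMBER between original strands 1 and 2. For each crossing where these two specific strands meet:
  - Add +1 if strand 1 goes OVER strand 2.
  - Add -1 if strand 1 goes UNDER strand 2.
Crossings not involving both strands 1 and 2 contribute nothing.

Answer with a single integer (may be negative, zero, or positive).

Answer: 3

Derivation:
Gen 1: crossing 2x3. Both 1&2? no. Sum: 0
Gen 2: crossing 3x2. Both 1&2? no. Sum: 0
Gen 3: crossing 2x3. Both 1&2? no. Sum: 0
Gen 4: crossing 3x2. Both 1&2? no. Sum: 0
Gen 5: 1 over 2. Both 1&2? yes. Contrib: +1. Sum: 1
Gen 6: 2 under 1. Both 1&2? yes. Contrib: +1. Sum: 2
Gen 7: 1 over 2. Both 1&2? yes. Contrib: +1. Sum: 3
Gen 8: crossing 1x3. Both 1&2? no. Sum: 3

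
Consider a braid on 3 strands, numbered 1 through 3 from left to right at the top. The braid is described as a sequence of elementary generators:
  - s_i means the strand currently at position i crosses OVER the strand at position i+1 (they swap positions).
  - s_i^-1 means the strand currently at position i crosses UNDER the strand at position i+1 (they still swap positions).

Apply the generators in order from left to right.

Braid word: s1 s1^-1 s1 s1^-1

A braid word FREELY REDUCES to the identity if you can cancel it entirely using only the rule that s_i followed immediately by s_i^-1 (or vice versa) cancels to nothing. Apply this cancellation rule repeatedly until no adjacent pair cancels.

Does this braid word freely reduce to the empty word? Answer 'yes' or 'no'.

Gen 1 (s1): push. Stack: [s1]
Gen 2 (s1^-1): cancels prior s1. Stack: []
Gen 3 (s1): push. Stack: [s1]
Gen 4 (s1^-1): cancels prior s1. Stack: []
Reduced word: (empty)

Answer: yes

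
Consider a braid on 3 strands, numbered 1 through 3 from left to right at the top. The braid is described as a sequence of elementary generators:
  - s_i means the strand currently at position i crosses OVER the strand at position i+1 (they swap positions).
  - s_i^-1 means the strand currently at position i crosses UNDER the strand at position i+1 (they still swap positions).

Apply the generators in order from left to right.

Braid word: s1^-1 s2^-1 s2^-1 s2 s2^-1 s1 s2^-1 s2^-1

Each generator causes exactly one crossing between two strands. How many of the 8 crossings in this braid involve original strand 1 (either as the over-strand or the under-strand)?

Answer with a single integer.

Gen 1: crossing 1x2. Involves strand 1? yes. Count so far: 1
Gen 2: crossing 1x3. Involves strand 1? yes. Count so far: 2
Gen 3: crossing 3x1. Involves strand 1? yes. Count so far: 3
Gen 4: crossing 1x3. Involves strand 1? yes. Count so far: 4
Gen 5: crossing 3x1. Involves strand 1? yes. Count so far: 5
Gen 6: crossing 2x1. Involves strand 1? yes. Count so far: 6
Gen 7: crossing 2x3. Involves strand 1? no. Count so far: 6
Gen 8: crossing 3x2. Involves strand 1? no. Count so far: 6

Answer: 6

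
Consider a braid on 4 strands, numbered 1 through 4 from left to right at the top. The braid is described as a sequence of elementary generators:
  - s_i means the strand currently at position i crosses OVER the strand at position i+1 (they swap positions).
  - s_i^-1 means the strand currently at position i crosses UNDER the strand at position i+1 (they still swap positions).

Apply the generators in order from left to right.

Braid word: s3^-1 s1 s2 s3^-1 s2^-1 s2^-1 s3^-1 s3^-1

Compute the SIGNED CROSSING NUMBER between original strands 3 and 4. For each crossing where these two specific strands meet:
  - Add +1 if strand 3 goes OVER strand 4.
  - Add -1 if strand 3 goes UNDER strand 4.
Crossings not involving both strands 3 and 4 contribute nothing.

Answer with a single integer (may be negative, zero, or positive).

Answer: -1

Derivation:
Gen 1: 3 under 4. Both 3&4? yes. Contrib: -1. Sum: -1
Gen 2: crossing 1x2. Both 3&4? no. Sum: -1
Gen 3: crossing 1x4. Both 3&4? no. Sum: -1
Gen 4: crossing 1x3. Both 3&4? no. Sum: -1
Gen 5: 4 under 3. Both 3&4? yes. Contrib: +1. Sum: 0
Gen 6: 3 under 4. Both 3&4? yes. Contrib: -1. Sum: -1
Gen 7: crossing 3x1. Both 3&4? no. Sum: -1
Gen 8: crossing 1x3. Both 3&4? no. Sum: -1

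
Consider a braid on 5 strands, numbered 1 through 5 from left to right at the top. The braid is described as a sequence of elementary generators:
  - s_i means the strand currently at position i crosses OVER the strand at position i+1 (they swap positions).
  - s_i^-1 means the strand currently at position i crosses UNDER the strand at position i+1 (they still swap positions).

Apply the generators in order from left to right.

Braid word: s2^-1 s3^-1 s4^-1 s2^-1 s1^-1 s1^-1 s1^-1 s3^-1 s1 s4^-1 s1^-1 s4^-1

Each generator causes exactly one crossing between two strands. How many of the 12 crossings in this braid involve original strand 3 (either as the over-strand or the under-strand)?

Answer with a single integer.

Gen 1: crossing 2x3. Involves strand 3? yes. Count so far: 1
Gen 2: crossing 2x4. Involves strand 3? no. Count so far: 1
Gen 3: crossing 2x5. Involves strand 3? no. Count so far: 1
Gen 4: crossing 3x4. Involves strand 3? yes. Count so far: 2
Gen 5: crossing 1x4. Involves strand 3? no. Count so far: 2
Gen 6: crossing 4x1. Involves strand 3? no. Count so far: 2
Gen 7: crossing 1x4. Involves strand 3? no. Count so far: 2
Gen 8: crossing 3x5. Involves strand 3? yes. Count so far: 3
Gen 9: crossing 4x1. Involves strand 3? no. Count so far: 3
Gen 10: crossing 3x2. Involves strand 3? yes. Count so far: 4
Gen 11: crossing 1x4. Involves strand 3? no. Count so far: 4
Gen 12: crossing 2x3. Involves strand 3? yes. Count so far: 5

Answer: 5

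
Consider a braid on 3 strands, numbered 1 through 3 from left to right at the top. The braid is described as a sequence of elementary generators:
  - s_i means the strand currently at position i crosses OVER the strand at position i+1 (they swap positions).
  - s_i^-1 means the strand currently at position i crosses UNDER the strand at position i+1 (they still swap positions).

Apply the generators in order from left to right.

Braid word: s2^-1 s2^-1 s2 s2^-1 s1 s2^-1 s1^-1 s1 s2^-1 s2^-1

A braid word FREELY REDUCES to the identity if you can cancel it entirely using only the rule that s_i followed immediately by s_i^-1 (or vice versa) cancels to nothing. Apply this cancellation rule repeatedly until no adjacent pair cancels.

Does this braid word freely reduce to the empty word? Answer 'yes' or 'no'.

Answer: no

Derivation:
Gen 1 (s2^-1): push. Stack: [s2^-1]
Gen 2 (s2^-1): push. Stack: [s2^-1 s2^-1]
Gen 3 (s2): cancels prior s2^-1. Stack: [s2^-1]
Gen 4 (s2^-1): push. Stack: [s2^-1 s2^-1]
Gen 5 (s1): push. Stack: [s2^-1 s2^-1 s1]
Gen 6 (s2^-1): push. Stack: [s2^-1 s2^-1 s1 s2^-1]
Gen 7 (s1^-1): push. Stack: [s2^-1 s2^-1 s1 s2^-1 s1^-1]
Gen 8 (s1): cancels prior s1^-1. Stack: [s2^-1 s2^-1 s1 s2^-1]
Gen 9 (s2^-1): push. Stack: [s2^-1 s2^-1 s1 s2^-1 s2^-1]
Gen 10 (s2^-1): push. Stack: [s2^-1 s2^-1 s1 s2^-1 s2^-1 s2^-1]
Reduced word: s2^-1 s2^-1 s1 s2^-1 s2^-1 s2^-1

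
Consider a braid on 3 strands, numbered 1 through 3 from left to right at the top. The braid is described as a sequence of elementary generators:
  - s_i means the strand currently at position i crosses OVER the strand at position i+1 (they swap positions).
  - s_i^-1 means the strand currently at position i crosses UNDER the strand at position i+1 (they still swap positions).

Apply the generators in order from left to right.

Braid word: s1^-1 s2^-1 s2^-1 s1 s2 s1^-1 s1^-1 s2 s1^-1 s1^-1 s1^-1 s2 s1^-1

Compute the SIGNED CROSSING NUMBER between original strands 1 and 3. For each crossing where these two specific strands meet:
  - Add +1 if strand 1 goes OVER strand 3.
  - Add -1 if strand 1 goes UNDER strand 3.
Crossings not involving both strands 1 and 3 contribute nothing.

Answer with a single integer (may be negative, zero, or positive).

Answer: 1

Derivation:
Gen 1: crossing 1x2. Both 1&3? no. Sum: 0
Gen 2: 1 under 3. Both 1&3? yes. Contrib: -1. Sum: -1
Gen 3: 3 under 1. Both 1&3? yes. Contrib: +1. Sum: 0
Gen 4: crossing 2x1. Both 1&3? no. Sum: 0
Gen 5: crossing 2x3. Both 1&3? no. Sum: 0
Gen 6: 1 under 3. Both 1&3? yes. Contrib: -1. Sum: -1
Gen 7: 3 under 1. Both 1&3? yes. Contrib: +1. Sum: 0
Gen 8: crossing 3x2. Both 1&3? no. Sum: 0
Gen 9: crossing 1x2. Both 1&3? no. Sum: 0
Gen 10: crossing 2x1. Both 1&3? no. Sum: 0
Gen 11: crossing 1x2. Both 1&3? no. Sum: 0
Gen 12: 1 over 3. Both 1&3? yes. Contrib: +1. Sum: 1
Gen 13: crossing 2x3. Both 1&3? no. Sum: 1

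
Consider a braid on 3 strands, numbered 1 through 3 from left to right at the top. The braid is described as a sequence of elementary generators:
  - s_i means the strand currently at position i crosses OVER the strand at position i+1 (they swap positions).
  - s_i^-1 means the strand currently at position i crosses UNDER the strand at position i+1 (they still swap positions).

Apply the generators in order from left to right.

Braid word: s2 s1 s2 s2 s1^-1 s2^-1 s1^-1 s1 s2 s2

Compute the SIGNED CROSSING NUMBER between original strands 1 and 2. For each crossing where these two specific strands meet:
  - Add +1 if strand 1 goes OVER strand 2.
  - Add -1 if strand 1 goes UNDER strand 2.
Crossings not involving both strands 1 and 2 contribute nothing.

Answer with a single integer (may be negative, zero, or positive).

Gen 1: crossing 2x3. Both 1&2? no. Sum: 0
Gen 2: crossing 1x3. Both 1&2? no. Sum: 0
Gen 3: 1 over 2. Both 1&2? yes. Contrib: +1. Sum: 1
Gen 4: 2 over 1. Both 1&2? yes. Contrib: -1. Sum: 0
Gen 5: crossing 3x1. Both 1&2? no. Sum: 0
Gen 6: crossing 3x2. Both 1&2? no. Sum: 0
Gen 7: 1 under 2. Both 1&2? yes. Contrib: -1. Sum: -1
Gen 8: 2 over 1. Both 1&2? yes. Contrib: -1. Sum: -2
Gen 9: crossing 2x3. Both 1&2? no. Sum: -2
Gen 10: crossing 3x2. Both 1&2? no. Sum: -2

Answer: -2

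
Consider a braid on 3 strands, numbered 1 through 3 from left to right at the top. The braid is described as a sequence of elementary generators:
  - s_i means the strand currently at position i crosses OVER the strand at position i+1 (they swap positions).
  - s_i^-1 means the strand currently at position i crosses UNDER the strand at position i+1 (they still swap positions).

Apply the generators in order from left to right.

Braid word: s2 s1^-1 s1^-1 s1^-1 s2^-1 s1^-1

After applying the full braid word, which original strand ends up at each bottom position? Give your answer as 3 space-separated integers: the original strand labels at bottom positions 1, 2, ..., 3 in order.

Gen 1 (s2): strand 2 crosses over strand 3. Perm now: [1 3 2]
Gen 2 (s1^-1): strand 1 crosses under strand 3. Perm now: [3 1 2]
Gen 3 (s1^-1): strand 3 crosses under strand 1. Perm now: [1 3 2]
Gen 4 (s1^-1): strand 1 crosses under strand 3. Perm now: [3 1 2]
Gen 5 (s2^-1): strand 1 crosses under strand 2. Perm now: [3 2 1]
Gen 6 (s1^-1): strand 3 crosses under strand 2. Perm now: [2 3 1]

Answer: 2 3 1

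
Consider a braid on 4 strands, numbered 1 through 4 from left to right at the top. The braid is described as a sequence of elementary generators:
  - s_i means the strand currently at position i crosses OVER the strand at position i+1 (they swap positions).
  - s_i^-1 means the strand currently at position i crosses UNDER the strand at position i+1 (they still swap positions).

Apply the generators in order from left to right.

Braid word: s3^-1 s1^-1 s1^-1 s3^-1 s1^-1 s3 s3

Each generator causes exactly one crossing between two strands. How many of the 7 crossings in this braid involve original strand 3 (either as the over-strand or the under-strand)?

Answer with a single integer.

Answer: 4

Derivation:
Gen 1: crossing 3x4. Involves strand 3? yes. Count so far: 1
Gen 2: crossing 1x2. Involves strand 3? no. Count so far: 1
Gen 3: crossing 2x1. Involves strand 3? no. Count so far: 1
Gen 4: crossing 4x3. Involves strand 3? yes. Count so far: 2
Gen 5: crossing 1x2. Involves strand 3? no. Count so far: 2
Gen 6: crossing 3x4. Involves strand 3? yes. Count so far: 3
Gen 7: crossing 4x3. Involves strand 3? yes. Count so far: 4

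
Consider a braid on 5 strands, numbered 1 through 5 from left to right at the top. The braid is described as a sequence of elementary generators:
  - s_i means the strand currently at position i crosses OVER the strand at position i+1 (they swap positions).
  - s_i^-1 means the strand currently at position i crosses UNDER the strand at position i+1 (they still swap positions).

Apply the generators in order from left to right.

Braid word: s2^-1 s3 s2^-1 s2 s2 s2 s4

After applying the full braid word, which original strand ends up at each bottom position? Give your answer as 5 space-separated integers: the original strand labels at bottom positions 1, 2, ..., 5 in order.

Gen 1 (s2^-1): strand 2 crosses under strand 3. Perm now: [1 3 2 4 5]
Gen 2 (s3): strand 2 crosses over strand 4. Perm now: [1 3 4 2 5]
Gen 3 (s2^-1): strand 3 crosses under strand 4. Perm now: [1 4 3 2 5]
Gen 4 (s2): strand 4 crosses over strand 3. Perm now: [1 3 4 2 5]
Gen 5 (s2): strand 3 crosses over strand 4. Perm now: [1 4 3 2 5]
Gen 6 (s2): strand 4 crosses over strand 3. Perm now: [1 3 4 2 5]
Gen 7 (s4): strand 2 crosses over strand 5. Perm now: [1 3 4 5 2]

Answer: 1 3 4 5 2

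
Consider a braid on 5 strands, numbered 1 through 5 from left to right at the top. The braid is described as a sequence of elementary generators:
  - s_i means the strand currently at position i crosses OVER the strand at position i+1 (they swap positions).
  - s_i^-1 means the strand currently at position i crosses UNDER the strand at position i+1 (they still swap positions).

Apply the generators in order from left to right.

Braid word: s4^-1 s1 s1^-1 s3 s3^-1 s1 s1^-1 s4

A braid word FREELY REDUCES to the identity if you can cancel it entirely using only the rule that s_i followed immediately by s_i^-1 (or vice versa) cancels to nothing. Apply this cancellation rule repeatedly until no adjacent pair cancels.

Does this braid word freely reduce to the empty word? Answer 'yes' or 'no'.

Gen 1 (s4^-1): push. Stack: [s4^-1]
Gen 2 (s1): push. Stack: [s4^-1 s1]
Gen 3 (s1^-1): cancels prior s1. Stack: [s4^-1]
Gen 4 (s3): push. Stack: [s4^-1 s3]
Gen 5 (s3^-1): cancels prior s3. Stack: [s4^-1]
Gen 6 (s1): push. Stack: [s4^-1 s1]
Gen 7 (s1^-1): cancels prior s1. Stack: [s4^-1]
Gen 8 (s4): cancels prior s4^-1. Stack: []
Reduced word: (empty)

Answer: yes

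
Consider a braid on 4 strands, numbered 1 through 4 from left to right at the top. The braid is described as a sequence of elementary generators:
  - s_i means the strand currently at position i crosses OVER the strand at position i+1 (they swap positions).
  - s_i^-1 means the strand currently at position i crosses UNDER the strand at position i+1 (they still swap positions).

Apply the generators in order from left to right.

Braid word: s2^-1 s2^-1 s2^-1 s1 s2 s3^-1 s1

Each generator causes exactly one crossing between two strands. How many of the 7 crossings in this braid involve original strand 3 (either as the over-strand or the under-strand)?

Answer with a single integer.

Gen 1: crossing 2x3. Involves strand 3? yes. Count so far: 1
Gen 2: crossing 3x2. Involves strand 3? yes. Count so far: 2
Gen 3: crossing 2x3. Involves strand 3? yes. Count so far: 3
Gen 4: crossing 1x3. Involves strand 3? yes. Count so far: 4
Gen 5: crossing 1x2. Involves strand 3? no. Count so far: 4
Gen 6: crossing 1x4. Involves strand 3? no. Count so far: 4
Gen 7: crossing 3x2. Involves strand 3? yes. Count so far: 5

Answer: 5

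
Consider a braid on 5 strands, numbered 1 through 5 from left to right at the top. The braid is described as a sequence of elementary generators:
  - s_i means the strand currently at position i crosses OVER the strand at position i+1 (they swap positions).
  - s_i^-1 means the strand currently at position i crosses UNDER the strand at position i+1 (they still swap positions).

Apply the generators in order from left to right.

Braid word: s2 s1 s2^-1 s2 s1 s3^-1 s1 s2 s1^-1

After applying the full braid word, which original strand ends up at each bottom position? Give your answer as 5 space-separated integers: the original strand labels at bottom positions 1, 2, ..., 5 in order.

Answer: 4 3 1 2 5

Derivation:
Gen 1 (s2): strand 2 crosses over strand 3. Perm now: [1 3 2 4 5]
Gen 2 (s1): strand 1 crosses over strand 3. Perm now: [3 1 2 4 5]
Gen 3 (s2^-1): strand 1 crosses under strand 2. Perm now: [3 2 1 4 5]
Gen 4 (s2): strand 2 crosses over strand 1. Perm now: [3 1 2 4 5]
Gen 5 (s1): strand 3 crosses over strand 1. Perm now: [1 3 2 4 5]
Gen 6 (s3^-1): strand 2 crosses under strand 4. Perm now: [1 3 4 2 5]
Gen 7 (s1): strand 1 crosses over strand 3. Perm now: [3 1 4 2 5]
Gen 8 (s2): strand 1 crosses over strand 4. Perm now: [3 4 1 2 5]
Gen 9 (s1^-1): strand 3 crosses under strand 4. Perm now: [4 3 1 2 5]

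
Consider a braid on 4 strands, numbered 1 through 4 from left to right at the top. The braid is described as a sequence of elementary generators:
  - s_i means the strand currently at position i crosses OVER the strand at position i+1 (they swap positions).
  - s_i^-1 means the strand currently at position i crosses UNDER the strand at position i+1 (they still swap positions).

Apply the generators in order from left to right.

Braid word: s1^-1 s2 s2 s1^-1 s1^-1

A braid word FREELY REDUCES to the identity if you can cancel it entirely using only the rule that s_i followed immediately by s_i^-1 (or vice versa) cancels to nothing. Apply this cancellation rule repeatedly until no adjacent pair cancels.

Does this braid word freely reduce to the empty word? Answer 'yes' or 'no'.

Answer: no

Derivation:
Gen 1 (s1^-1): push. Stack: [s1^-1]
Gen 2 (s2): push. Stack: [s1^-1 s2]
Gen 3 (s2): push. Stack: [s1^-1 s2 s2]
Gen 4 (s1^-1): push. Stack: [s1^-1 s2 s2 s1^-1]
Gen 5 (s1^-1): push. Stack: [s1^-1 s2 s2 s1^-1 s1^-1]
Reduced word: s1^-1 s2 s2 s1^-1 s1^-1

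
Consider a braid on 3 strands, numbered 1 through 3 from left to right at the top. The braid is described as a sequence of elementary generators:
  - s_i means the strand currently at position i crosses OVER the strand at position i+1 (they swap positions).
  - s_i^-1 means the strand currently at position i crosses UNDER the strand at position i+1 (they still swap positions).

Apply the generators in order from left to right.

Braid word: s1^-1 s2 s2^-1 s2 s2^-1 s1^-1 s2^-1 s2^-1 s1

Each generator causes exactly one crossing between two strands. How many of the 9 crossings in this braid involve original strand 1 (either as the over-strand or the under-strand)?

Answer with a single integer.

Gen 1: crossing 1x2. Involves strand 1? yes. Count so far: 1
Gen 2: crossing 1x3. Involves strand 1? yes. Count so far: 2
Gen 3: crossing 3x1. Involves strand 1? yes. Count so far: 3
Gen 4: crossing 1x3. Involves strand 1? yes. Count so far: 4
Gen 5: crossing 3x1. Involves strand 1? yes. Count so far: 5
Gen 6: crossing 2x1. Involves strand 1? yes. Count so far: 6
Gen 7: crossing 2x3. Involves strand 1? no. Count so far: 6
Gen 8: crossing 3x2. Involves strand 1? no. Count so far: 6
Gen 9: crossing 1x2. Involves strand 1? yes. Count so far: 7

Answer: 7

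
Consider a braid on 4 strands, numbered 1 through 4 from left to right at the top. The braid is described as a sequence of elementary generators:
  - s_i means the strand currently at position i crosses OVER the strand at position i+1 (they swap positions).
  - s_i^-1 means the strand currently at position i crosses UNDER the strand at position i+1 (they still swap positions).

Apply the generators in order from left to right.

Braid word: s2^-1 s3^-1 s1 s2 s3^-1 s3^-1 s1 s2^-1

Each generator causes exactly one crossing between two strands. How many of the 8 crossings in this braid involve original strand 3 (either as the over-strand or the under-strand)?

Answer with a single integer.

Answer: 4

Derivation:
Gen 1: crossing 2x3. Involves strand 3? yes. Count so far: 1
Gen 2: crossing 2x4. Involves strand 3? no. Count so far: 1
Gen 3: crossing 1x3. Involves strand 3? yes. Count so far: 2
Gen 4: crossing 1x4. Involves strand 3? no. Count so far: 2
Gen 5: crossing 1x2. Involves strand 3? no. Count so far: 2
Gen 6: crossing 2x1. Involves strand 3? no. Count so far: 2
Gen 7: crossing 3x4. Involves strand 3? yes. Count so far: 3
Gen 8: crossing 3x1. Involves strand 3? yes. Count so far: 4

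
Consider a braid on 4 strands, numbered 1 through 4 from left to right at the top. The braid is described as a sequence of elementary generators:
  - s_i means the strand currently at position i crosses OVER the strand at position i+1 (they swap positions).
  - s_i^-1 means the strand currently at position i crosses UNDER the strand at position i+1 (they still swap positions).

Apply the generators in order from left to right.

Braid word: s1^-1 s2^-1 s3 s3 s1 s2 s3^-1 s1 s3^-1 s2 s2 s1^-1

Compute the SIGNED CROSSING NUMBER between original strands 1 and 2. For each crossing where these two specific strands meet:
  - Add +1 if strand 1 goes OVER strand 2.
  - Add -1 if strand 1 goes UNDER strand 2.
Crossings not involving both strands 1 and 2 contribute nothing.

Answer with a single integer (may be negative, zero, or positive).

Gen 1: 1 under 2. Both 1&2? yes. Contrib: -1. Sum: -1
Gen 2: crossing 1x3. Both 1&2? no. Sum: -1
Gen 3: crossing 1x4. Both 1&2? no. Sum: -1
Gen 4: crossing 4x1. Both 1&2? no. Sum: -1
Gen 5: crossing 2x3. Both 1&2? no. Sum: -1
Gen 6: 2 over 1. Both 1&2? yes. Contrib: -1. Sum: -2
Gen 7: crossing 2x4. Both 1&2? no. Sum: -2
Gen 8: crossing 3x1. Both 1&2? no. Sum: -2
Gen 9: crossing 4x2. Both 1&2? no. Sum: -2
Gen 10: crossing 3x2. Both 1&2? no. Sum: -2
Gen 11: crossing 2x3. Both 1&2? no. Sum: -2
Gen 12: crossing 1x3. Both 1&2? no. Sum: -2

Answer: -2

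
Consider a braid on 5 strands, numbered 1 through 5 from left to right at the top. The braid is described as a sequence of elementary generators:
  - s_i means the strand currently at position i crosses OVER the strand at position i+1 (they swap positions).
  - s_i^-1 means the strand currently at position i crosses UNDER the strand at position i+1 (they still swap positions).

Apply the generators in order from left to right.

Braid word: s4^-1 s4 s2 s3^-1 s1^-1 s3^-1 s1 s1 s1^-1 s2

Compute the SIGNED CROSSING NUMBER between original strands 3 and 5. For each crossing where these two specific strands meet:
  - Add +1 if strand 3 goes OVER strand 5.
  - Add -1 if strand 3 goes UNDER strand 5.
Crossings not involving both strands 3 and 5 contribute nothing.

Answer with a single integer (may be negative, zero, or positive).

Gen 1: crossing 4x5. Both 3&5? no. Sum: 0
Gen 2: crossing 5x4. Both 3&5? no. Sum: 0
Gen 3: crossing 2x3. Both 3&5? no. Sum: 0
Gen 4: crossing 2x4. Both 3&5? no. Sum: 0
Gen 5: crossing 1x3. Both 3&5? no. Sum: 0
Gen 6: crossing 4x2. Both 3&5? no. Sum: 0
Gen 7: crossing 3x1. Both 3&5? no. Sum: 0
Gen 8: crossing 1x3. Both 3&5? no. Sum: 0
Gen 9: crossing 3x1. Both 3&5? no. Sum: 0
Gen 10: crossing 3x2. Both 3&5? no. Sum: 0

Answer: 0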